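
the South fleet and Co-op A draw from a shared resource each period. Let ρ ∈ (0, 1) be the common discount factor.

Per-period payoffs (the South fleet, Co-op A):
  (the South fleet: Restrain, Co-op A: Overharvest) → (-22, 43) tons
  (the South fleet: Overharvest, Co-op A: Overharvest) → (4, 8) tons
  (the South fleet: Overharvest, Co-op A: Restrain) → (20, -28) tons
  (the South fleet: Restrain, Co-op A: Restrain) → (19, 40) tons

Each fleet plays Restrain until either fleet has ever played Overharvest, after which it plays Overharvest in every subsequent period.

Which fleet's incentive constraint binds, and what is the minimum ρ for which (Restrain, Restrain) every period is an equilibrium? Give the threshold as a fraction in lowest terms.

Co-op A; ρ ≥ 3/35

the South fleet: cooperation gives 19 each period; deviation gives 20 once then 4 forever.
  19/(1−ρ) ≥ 20 + 4ρ/(1−ρ) ⇒ ρ ≥ 1/16.
Co-op A: cooperation gives 40 each period; deviation gives 43 once then 8 forever.
  ρ ≥ 3/35.
Both must hold, so the binding constraint is Co-op A's: ρ ≥ 3/35.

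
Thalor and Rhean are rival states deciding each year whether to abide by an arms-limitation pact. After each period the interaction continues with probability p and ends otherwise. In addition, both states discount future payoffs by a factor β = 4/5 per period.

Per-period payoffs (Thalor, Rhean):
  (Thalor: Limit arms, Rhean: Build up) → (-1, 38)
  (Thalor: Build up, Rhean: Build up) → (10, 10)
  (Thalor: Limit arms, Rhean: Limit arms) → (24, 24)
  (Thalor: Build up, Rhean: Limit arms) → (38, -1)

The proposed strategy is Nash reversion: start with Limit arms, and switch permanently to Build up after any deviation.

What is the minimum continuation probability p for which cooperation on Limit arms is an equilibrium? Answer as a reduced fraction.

Expected continuation weight on next period's payoff is β·p = 4/5·p, which plays the role of the discount factor.
Cooperation requires 4/5·p ≥ (38−24)/(38−10) = 1/2, hence p ≥ 5/8.

5/8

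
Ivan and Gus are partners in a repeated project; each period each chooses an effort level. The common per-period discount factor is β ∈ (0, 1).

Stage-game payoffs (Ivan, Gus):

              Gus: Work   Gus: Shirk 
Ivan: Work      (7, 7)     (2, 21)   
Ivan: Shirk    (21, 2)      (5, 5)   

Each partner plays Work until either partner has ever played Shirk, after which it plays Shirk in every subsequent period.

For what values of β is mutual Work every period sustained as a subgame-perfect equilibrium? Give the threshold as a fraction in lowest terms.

7/8

Cooperation forever yields 7 each period: 7/(1−β).
Deviating yields 21 once, then 5 forever: 21 + 5β/(1−β).
No profitable deviation requires 7/(1−β) ≥ 21 + 5β/(1−β).
Multiplying by (1−β): 7 ≥ 21(1−β) + 5β = 21 − 16β.
So 16β ≥ 14, i.e. β ≥ 14/16 = 7/8.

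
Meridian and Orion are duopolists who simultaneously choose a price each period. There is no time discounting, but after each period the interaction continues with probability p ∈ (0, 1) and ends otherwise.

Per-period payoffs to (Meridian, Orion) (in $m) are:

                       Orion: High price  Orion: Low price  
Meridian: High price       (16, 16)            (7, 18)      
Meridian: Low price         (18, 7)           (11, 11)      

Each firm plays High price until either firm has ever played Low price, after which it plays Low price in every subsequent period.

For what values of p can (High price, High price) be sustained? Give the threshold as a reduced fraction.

2/7

With no time discounting, the continuation probability p plays the role of the discount factor.
Grim-trigger IC: 16/(1−p) ≥ 18 + 11p/(1−p) ⇒ p ≥ (18−16)/(18−11) = 2/7.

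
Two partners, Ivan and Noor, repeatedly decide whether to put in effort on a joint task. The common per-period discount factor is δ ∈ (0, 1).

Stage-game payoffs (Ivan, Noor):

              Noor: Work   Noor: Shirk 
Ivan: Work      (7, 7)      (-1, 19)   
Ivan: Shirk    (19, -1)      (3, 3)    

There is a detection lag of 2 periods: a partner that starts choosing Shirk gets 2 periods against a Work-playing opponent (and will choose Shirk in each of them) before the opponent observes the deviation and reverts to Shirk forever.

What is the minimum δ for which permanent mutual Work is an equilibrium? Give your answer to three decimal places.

0.866

A deviator earns 19 for 2 periods, then 3 forever; cooperating earns 7 forever. Multiplying the IC by (1−δ):
7 ≥ 19(1−δ^2) + 3δ^2, so 16·δ^2 ≥ 12 and δ^2 ≥ 3/4.
δ ≥ (3/4)^(1/2) ≈ 0.866.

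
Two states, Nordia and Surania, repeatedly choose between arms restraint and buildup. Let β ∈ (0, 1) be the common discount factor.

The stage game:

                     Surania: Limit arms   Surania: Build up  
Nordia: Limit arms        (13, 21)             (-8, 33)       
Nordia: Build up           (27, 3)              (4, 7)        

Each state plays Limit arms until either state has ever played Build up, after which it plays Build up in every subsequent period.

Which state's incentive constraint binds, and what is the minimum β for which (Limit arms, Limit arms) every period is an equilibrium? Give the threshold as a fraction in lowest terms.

Nordia's threshold: (27−13)/(27−4) = 14/23.
Surania's threshold: (33−21)/(33−7) = 6/13.
14/23 > 6/13, so Nordia binds and β* = 14/23.

Nordia; β ≥ 14/23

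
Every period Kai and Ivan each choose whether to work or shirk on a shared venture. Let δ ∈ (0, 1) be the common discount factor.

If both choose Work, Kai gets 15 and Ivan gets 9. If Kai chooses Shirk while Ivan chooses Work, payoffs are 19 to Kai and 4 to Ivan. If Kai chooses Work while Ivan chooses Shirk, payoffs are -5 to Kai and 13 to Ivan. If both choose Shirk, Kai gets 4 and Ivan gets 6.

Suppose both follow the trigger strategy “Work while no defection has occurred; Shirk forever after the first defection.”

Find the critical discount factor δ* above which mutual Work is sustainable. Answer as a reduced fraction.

4/7

For Kai: deviation gain 19−15 = 4, per-period punishment loss 15−4 = 11. IC gives δ ≥ 4/15.
For Ivan: gain 4, loss 3 per period, so δ ≥ 4/7.
The tighter constraint is Ivan's, so cooperation needs δ ≥ 4/7.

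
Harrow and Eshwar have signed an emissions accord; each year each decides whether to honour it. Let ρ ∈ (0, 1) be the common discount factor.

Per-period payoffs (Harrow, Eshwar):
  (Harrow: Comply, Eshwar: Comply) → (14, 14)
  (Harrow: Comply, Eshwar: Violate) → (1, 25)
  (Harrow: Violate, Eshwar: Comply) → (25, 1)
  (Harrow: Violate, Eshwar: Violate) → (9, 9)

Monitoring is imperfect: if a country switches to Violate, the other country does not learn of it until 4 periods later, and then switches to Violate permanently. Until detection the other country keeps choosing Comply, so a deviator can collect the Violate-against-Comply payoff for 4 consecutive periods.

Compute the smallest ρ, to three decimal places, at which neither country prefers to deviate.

Deviating for the 4 undetected periods gains 25−14 = 11 per period over cooperation, then loses 14−9 = 5 per period forever once punishment starts.
Gain: 11(1 + ρ + … + ρ^3); loss: 5·ρ^4/(1−ρ).
No profitable deviation ⇔ 11(1−ρ^4) ≤ 5·ρ^4, i.e. ρ^4 ≥ 11/(11+5) = 11/16.
Hence ρ ≥ (11/16)^(1/4) ≈ 0.911.

0.911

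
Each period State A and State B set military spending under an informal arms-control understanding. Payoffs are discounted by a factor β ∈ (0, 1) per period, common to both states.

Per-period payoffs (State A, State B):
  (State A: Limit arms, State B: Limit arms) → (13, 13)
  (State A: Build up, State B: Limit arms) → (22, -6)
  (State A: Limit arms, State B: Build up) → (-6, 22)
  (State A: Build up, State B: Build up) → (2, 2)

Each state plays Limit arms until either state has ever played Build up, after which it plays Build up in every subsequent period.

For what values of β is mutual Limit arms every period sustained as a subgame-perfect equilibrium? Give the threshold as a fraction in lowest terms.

9/20

Cooperation forever yields 13 each period: 13/(1−β).
Deviating yields 22 once, then 2 forever: 22 + 2β/(1−β).
No profitable deviation requires 13/(1−β) ≥ 22 + 2β/(1−β).
Multiplying by (1−β): 13 ≥ 22(1−β) + 2β = 22 − 20β.
So 20β ≥ 9, i.e. β ≥ 9/20.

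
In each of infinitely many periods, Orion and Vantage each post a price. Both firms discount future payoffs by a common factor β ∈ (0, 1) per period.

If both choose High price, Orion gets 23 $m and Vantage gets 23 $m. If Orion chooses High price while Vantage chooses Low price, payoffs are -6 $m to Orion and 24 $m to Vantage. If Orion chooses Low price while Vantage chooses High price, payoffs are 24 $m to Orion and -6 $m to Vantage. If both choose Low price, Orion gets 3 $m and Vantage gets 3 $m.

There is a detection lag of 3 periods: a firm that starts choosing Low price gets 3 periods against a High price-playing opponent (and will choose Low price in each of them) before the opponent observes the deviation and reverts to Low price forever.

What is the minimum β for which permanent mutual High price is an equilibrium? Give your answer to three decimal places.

0.362

The best deviation is to choose Low price for all 3 undetected periods, earning 24 each, then 3 forever once detected.
Deviation value: 24(1−β^3)/(1−β) + 3β^3/(1−β); cooperation value: 23/(1−β).
IC: 23 ≥ 24(1−β^3) + 3β^3 = 24 − 21β^3.
So β^3 ≥ 1/21, giving β ≥ (1/21)^(1/3) ≈ 0.362.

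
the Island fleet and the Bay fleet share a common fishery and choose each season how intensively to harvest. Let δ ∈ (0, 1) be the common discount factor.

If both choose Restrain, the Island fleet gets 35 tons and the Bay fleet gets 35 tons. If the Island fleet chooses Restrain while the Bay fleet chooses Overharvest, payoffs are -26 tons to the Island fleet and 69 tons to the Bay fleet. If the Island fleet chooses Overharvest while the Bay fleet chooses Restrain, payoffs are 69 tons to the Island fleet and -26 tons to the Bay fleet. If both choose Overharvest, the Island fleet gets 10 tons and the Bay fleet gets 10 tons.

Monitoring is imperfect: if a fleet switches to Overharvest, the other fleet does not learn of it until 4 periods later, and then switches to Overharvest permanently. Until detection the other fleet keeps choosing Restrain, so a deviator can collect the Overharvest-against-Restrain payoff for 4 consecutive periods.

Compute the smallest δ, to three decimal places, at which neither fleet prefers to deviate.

Deviating for the 4 undetected periods gains 69−35 = 34 per period over cooperation, then loses 35−10 = 25 per period forever once punishment starts.
Gain: 34(1 + δ + … + δ^3); loss: 25·δ^4/(1−δ).
No profitable deviation ⇔ 34(1−δ^4) ≤ 25·δ^4, i.e. δ^4 ≥ 34/(34+25) = 34/59.
Hence δ ≥ (34/59)^(1/4) ≈ 0.871.

0.871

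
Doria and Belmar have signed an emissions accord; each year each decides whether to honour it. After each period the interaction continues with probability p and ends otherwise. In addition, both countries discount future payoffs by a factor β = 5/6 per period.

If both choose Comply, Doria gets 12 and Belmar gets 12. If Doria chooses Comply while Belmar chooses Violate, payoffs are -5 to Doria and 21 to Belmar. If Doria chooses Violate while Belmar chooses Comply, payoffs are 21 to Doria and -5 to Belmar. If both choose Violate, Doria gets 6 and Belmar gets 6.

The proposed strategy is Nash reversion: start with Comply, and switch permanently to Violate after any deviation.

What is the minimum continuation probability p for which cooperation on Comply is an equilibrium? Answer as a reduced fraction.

18/25

Expected continuation weight on next period's payoff is β·p = 5/6·p, which plays the role of the discount factor.
Cooperation requires 5/6·p ≥ (21−12)/(21−6) = 3/5, hence p ≥ 18/25.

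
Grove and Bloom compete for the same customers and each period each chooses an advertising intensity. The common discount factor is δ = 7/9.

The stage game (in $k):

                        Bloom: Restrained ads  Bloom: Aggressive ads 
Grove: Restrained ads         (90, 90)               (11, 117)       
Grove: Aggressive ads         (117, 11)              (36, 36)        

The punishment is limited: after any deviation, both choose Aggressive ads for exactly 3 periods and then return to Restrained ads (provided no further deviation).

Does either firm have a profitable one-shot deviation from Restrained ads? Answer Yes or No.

A one-shot deviation gives 117 now, then 36 for 3 periods, then back to 90.
Gain from deviating: (117−90) today; loss: (90−36) in each of the next 3 periods.
No-deviation condition: (90−36)(δ+…+δ^3) ≥ 117−90, i.e. δ+…+δ^3 ≥ 1/2.
At δ = 7/9: δ+…+δ^3 = 1.8532 ≥ 0.5000.
So cooperation is sustainable.

No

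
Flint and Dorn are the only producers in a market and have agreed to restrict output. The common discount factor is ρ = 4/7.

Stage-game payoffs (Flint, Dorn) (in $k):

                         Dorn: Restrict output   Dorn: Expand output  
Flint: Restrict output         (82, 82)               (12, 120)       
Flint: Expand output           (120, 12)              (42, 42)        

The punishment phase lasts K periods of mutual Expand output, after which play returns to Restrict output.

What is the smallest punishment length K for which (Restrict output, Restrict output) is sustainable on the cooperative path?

IC: ρ(1−ρ^K)/(1−ρ) ≥ (120−82)/(82−42) = 19/20.
With ρ = 4/7: need 1 − ρ^K ≥ 19/20·(1−4/7)/(4/7), i.e. ρ^K ≤ 0.2875.
Since (4/7)^2 = 0.3265 and (4/7)^3 = 0.1866, the smallest such K is 3.

3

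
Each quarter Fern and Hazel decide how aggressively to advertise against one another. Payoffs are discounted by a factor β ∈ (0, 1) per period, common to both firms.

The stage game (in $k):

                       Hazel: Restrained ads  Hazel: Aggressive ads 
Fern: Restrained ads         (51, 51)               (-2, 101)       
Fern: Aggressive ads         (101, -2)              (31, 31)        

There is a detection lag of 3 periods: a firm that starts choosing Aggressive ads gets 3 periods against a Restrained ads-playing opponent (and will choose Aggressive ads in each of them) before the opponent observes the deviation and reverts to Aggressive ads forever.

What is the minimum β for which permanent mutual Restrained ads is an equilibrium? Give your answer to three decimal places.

0.894

The best deviation is to choose Aggressive ads for all 3 undetected periods, earning 101 each, then 31 forever once detected.
Deviation value: 101(1−β^3)/(1−β) + 31β^3/(1−β); cooperation value: 51/(1−β).
IC: 51 ≥ 101(1−β^3) + 31β^3 = 101 − 70β^3.
So β^3 ≥ 50/70 = 5/7, giving β ≥ (5/7)^(1/3) ≈ 0.894.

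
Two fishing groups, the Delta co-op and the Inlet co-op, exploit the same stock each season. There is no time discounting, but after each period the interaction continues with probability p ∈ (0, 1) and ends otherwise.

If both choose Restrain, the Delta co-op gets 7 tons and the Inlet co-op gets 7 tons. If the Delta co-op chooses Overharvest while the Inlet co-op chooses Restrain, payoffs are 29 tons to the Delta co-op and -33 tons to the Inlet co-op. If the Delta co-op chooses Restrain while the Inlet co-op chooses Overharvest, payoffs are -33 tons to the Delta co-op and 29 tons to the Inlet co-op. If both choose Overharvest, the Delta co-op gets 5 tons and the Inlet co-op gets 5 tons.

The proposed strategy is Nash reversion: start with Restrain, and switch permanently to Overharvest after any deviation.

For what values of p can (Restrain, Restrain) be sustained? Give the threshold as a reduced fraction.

11/12

Expected cooperation value is 7 + p·7 + p²·7 + … = 7/(1−p); deviation gives 29 + p·5/(1−p).
7 ≥ 29(1−p) + 5p ⇒ 24p ≥ 22 ⇒ p ≥ 22/24 = 11/12.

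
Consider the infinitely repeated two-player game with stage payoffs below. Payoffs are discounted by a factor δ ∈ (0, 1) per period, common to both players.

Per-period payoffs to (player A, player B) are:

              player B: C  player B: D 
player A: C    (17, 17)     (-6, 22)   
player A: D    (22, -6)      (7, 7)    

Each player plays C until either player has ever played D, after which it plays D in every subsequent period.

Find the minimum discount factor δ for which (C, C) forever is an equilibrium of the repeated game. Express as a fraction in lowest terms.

1/3

17/(1−δ) ≥ 22 + 7δ/(1−δ)
17 ≥ 22 − 15δ
δ ≥ 5/15 = 1/3.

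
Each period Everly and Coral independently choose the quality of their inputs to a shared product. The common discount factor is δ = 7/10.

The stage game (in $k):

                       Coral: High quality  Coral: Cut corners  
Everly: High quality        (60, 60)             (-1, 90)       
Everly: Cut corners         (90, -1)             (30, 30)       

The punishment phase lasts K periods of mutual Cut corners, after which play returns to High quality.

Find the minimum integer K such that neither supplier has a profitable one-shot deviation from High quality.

2

IC: δ(1−δ^K)/(1−δ) ≥ (90−60)/(60−30) = 1.
With δ = 7/10: need 1 − δ^K ≥ 1·(1−7/10)/(7/10), i.e. δ^K ≤ 0.5714.
Since (7/10)^1 = 0.7000 and (7/10)^2 = 0.4900, the smallest such K is 2.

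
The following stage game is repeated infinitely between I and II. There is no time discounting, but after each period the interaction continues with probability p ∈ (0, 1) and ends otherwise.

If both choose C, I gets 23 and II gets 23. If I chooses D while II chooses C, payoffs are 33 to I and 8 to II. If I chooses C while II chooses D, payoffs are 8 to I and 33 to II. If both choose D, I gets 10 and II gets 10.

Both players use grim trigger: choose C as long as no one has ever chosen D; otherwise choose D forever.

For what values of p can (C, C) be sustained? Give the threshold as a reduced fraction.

With no time discounting, the continuation probability p plays the role of the discount factor.
Grim-trigger IC: 23/(1−p) ≥ 33 + 10p/(1−p) ⇒ p ≥ (33−23)/(33−10) = 10/23.

10/23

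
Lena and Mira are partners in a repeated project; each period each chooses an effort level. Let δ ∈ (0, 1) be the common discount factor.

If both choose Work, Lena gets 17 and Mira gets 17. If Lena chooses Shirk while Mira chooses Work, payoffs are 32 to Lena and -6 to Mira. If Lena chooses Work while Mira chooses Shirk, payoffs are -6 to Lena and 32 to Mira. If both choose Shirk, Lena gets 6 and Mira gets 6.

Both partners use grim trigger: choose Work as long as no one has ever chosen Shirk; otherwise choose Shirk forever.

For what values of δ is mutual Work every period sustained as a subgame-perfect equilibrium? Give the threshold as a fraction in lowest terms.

17/(1−δ) ≥ 32 + 6δ/(1−δ)
17 ≥ 32 − 26δ
δ ≥ 15/26.

15/26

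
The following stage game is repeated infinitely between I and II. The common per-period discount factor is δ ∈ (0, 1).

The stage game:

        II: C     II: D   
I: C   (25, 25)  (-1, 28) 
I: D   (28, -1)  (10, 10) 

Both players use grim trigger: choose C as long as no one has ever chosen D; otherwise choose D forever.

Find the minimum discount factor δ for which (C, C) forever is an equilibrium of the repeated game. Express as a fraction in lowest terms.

1/6

25/(1−δ) ≥ 28 + 10δ/(1−δ)
25 ≥ 28 − 18δ
δ ≥ 3/18 = 1/6.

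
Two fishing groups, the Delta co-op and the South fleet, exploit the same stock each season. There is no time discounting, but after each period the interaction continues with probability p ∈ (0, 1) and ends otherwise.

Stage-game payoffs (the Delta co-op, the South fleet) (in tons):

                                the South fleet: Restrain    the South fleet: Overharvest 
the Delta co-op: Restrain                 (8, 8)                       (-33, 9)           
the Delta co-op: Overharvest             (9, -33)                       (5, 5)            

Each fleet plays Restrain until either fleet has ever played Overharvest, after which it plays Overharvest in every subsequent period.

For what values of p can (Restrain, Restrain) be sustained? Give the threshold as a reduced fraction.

With no time discounting, the continuation probability p plays the role of the discount factor.
Grim-trigger IC: 8/(1−p) ≥ 9 + 5p/(1−p) ⇒ p ≥ (9−8)/(9−5) = 1/4.

1/4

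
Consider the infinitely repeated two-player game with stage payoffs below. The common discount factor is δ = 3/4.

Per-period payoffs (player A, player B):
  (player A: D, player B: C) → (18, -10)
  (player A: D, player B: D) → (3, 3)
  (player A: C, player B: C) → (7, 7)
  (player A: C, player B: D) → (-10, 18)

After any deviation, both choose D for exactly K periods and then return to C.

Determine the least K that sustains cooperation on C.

9

IC: δ(1−δ^K)/(1−δ) ≥ (18−7)/(7−3) = 11/4.
With δ = 3/4: need 1 − δ^K ≥ 11/4·(1−3/4)/(3/4), i.e. δ^K ≤ 0.0833.
Since (3/4)^8 = 0.1001 and (3/4)^9 = 0.0751, the smallest such K is 9.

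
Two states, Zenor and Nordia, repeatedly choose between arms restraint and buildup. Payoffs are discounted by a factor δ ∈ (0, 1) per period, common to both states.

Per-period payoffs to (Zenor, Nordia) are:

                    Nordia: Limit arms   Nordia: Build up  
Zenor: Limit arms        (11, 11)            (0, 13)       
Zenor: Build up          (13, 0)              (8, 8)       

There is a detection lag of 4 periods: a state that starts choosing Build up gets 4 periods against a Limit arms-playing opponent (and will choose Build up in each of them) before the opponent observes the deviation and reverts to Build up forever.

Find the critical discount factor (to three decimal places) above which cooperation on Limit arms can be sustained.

0.795

Deviating for the 4 undetected periods gains 13−11 = 2 per period over cooperation, then loses 11−8 = 3 per period forever once punishment starts.
Gain: 2(1 + δ + … + δ^3); loss: 3·δ^4/(1−δ).
No profitable deviation ⇔ 2(1−δ^4) ≤ 3·δ^4, i.e. δ^4 ≥ 2/(2+3) = 2/5.
Hence δ ≥ (2/5)^(1/4) ≈ 0.795.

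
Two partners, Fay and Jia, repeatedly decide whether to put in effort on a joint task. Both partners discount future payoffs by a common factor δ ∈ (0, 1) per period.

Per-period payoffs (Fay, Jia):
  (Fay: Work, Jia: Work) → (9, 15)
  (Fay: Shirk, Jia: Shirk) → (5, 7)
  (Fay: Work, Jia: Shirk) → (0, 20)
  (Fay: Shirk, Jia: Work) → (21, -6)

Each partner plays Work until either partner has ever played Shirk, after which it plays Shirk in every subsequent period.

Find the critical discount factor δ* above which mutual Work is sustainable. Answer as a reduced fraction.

For Fay: deviation gain 21−9 = 12, per-period punishment loss 9−5 = 4. IC gives δ ≥ 12/16 = 3/4.
For Jia: gain 5, loss 8 per period, so δ ≥ 5/13.
The tighter constraint is Fay's, so cooperation needs δ ≥ 3/4.

3/4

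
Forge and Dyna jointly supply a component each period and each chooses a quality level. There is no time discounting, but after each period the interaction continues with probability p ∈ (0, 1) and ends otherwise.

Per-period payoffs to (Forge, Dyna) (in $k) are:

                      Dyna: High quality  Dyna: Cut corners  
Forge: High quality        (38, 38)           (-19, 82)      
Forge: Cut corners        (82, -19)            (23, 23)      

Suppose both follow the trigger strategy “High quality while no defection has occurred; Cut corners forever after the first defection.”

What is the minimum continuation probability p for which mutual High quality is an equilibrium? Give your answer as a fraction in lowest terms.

44/59

With no time discounting, the continuation probability p plays the role of the discount factor.
Grim-trigger IC: 38/(1−p) ≥ 82 + 23p/(1−p) ⇒ p ≥ (82−38)/(82−23) = 44/59.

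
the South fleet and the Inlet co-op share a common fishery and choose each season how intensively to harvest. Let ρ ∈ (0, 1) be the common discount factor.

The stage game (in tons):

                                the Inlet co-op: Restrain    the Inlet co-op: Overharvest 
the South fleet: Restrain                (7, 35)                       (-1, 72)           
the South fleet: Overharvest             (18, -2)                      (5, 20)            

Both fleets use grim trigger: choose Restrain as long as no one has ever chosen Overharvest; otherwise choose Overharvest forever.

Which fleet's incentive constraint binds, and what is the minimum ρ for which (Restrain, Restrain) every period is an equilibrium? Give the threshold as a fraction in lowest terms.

the South fleet's threshold: (18−7)/(18−5) = 11/13.
the Inlet co-op's threshold: (72−35)/(72−20) = 37/52.
11/13 > 37/52, so the South fleet binds and ρ* = 11/13.

the South fleet; ρ ≥ 11/13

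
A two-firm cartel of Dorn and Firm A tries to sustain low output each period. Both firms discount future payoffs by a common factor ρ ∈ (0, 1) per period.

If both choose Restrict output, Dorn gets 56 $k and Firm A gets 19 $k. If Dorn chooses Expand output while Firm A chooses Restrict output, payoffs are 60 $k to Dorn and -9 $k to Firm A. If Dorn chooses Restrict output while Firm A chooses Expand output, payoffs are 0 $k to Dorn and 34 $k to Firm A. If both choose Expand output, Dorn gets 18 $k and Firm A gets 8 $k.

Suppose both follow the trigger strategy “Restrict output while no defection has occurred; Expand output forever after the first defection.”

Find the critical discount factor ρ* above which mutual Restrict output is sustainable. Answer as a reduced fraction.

15/26

Dorn's threshold: (60−56)/(60−18) = 2/21.
Firm A's threshold: (34−19)/(34−8) = 15/26.
2/21 < 15/26, so Firm A binds and ρ* = 15/26.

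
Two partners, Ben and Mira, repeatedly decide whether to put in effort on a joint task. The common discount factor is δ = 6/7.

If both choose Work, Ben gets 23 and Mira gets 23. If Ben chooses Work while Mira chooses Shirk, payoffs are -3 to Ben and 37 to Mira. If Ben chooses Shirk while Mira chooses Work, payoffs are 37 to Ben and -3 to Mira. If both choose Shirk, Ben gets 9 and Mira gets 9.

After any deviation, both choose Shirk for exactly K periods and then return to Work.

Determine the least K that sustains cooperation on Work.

Need Σ_{k=1}^{K} δ^k ≥ (37−23)/(23−9) = 1.0000 at δ = 6/7.
At K = 1 the sum is 0.8571 < 1.0000; at K = 2 it is 1.5918 ≥ 1.0000.
So the minimum punishment length is K = 2.

2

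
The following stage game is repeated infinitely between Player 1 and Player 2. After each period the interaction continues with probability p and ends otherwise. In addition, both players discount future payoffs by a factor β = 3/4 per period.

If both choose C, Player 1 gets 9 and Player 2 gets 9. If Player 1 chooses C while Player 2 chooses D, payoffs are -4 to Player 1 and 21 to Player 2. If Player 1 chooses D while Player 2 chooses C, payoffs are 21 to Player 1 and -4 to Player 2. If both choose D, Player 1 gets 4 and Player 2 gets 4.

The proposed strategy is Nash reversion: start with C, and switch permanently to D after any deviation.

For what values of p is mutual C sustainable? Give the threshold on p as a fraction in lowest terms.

With continuation probability p and discount β, the effective per-period discount factor is βp.
Grim-trigger IC: βp ≥ (21−9)/(21−4) = 12/17.
So p ≥ (12/17)/(3/4) = 16/17.

16/17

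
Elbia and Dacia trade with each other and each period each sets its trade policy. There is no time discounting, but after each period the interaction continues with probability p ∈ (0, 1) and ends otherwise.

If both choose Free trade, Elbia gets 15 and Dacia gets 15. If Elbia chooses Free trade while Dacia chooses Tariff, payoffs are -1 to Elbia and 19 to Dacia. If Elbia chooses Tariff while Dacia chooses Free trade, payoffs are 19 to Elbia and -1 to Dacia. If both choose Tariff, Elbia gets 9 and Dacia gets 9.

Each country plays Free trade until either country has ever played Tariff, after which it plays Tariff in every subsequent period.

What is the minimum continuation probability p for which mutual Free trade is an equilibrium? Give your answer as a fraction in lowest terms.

2/5

Expected cooperation value is 15 + p·15 + p²·15 + … = 15/(1−p); deviation gives 19 + p·9/(1−p).
15 ≥ 19(1−p) + 9p ⇒ 10p ≥ 4 ⇒ p ≥ 4/10 = 2/5.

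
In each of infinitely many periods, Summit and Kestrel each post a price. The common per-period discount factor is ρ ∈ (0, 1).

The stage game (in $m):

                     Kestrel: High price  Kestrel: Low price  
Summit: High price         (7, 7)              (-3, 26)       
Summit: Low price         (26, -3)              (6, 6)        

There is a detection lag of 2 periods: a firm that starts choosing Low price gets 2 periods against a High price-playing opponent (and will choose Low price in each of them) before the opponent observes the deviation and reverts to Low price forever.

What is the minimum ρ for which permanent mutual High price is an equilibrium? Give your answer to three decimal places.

Deviating for the 2 undetected periods gains 26−7 = 19 per period over cooperation, then loses 7−6 = 1 per period forever once punishment starts.
Gain: 19(1 + ρ + … + ρ^1); loss: 1·ρ^2/(1−ρ).
No profitable deviation ⇔ 19(1−ρ^2) ≤ 1·ρ^2, i.e. ρ^2 ≥ 19/(19+1) = 19/20.
Hence ρ ≥ (19/20)^(1/2) ≈ 0.975.

0.975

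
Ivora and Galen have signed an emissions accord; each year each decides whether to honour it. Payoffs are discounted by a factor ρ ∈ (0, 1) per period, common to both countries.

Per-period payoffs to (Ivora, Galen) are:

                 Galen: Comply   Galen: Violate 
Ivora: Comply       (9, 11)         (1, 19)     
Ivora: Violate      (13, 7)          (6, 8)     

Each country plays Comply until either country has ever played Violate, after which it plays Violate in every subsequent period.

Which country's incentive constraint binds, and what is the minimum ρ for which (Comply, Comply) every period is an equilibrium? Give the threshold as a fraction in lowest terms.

Galen; ρ ≥ 8/11

For Ivora: deviation gain 13−9 = 4, per-period punishment loss 9−6 = 3. IC gives ρ ≥ 4/7.
For Galen: gain 8, loss 3 per period, so ρ ≥ 8/11.
The tighter constraint is Galen's, so cooperation needs ρ ≥ 8/11.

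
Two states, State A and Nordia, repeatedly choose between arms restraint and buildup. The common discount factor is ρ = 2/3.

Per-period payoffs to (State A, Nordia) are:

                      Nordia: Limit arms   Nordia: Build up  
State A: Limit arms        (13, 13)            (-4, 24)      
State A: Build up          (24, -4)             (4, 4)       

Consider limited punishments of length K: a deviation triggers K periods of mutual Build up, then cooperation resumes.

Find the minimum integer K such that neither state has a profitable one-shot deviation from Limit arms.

IC: ρ(1−ρ^K)/(1−ρ) ≥ (24−13)/(13−4) = 11/9.
With ρ = 2/3: need 1 − ρ^K ≥ 11/9·(1−2/3)/(2/3), i.e. ρ^K ≤ 0.3889.
Since (2/3)^2 = 0.4444 and (2/3)^3 = 0.2963, the smallest such K is 3.

3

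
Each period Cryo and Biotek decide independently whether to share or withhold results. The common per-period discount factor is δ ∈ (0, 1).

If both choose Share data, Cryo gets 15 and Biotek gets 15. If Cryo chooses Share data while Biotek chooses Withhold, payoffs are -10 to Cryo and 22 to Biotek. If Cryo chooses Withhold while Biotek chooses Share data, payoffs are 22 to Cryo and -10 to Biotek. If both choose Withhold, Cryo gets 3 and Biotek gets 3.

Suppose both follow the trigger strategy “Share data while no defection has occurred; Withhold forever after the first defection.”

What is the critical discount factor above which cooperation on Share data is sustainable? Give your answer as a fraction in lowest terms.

Under grim trigger the critical discount factor is (T−C)/(T−P) with T = 22, C = 15, P = 3.
δ* = (22−15)/(22−3) = 7/19.

7/19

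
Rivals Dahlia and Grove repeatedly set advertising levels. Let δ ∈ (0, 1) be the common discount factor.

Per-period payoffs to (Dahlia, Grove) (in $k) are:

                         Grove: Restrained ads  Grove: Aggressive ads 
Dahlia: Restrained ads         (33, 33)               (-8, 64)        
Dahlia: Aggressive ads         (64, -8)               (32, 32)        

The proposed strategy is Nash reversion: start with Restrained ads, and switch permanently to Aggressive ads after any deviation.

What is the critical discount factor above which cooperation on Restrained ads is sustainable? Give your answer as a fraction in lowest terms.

31/32

One-period gain from deviating is 64 − 33 = 31. The loss is 33 − 32 = 1 in every subsequent period, with present value 1·δ/(1−δ).
Deviation is unprofitable when 1·δ/(1−δ) ≥ 31, i.e. δ/(1−δ) ≥ 31.
Equivalently δ ≥ 31/(31+1) = 31/32.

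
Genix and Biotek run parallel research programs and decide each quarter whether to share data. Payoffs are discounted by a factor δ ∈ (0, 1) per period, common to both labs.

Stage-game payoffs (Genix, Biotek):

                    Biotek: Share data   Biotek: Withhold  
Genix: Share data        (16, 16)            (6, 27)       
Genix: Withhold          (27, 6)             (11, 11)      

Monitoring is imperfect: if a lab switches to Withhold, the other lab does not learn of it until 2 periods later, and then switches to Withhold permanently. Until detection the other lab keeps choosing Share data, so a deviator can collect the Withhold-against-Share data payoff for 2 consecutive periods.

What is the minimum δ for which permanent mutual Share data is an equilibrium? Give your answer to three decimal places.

0.829

The best deviation is to choose Withhold for all 2 undetected periods, earning 27 each, then 11 forever once detected.
Deviation value: 27(1−δ^2)/(1−δ) + 11δ^2/(1−δ); cooperation value: 16/(1−δ).
IC: 16 ≥ 27(1−δ^2) + 11δ^2 = 27 − 16δ^2.
So δ^2 ≥ 11/16, giving δ ≥ (11/16)^(1/2) ≈ 0.829.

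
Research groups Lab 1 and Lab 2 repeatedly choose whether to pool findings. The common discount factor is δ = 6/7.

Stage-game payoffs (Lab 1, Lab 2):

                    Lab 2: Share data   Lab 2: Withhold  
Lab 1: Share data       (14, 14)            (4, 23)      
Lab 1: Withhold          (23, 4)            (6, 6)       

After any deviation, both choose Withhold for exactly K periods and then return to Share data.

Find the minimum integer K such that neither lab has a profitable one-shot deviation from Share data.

2

No profitable deviation requires (14−6)(δ+…+δ^K) ≥ 23−14, i.e. δ+…+δ^K ≥ 9/8 ≈ 1.1250.
With δ = 6/7, the partial sums are K=1: 0.8571, K=2: 1.5918.
K = 2 is the first length at which the sum reaches 1.1250.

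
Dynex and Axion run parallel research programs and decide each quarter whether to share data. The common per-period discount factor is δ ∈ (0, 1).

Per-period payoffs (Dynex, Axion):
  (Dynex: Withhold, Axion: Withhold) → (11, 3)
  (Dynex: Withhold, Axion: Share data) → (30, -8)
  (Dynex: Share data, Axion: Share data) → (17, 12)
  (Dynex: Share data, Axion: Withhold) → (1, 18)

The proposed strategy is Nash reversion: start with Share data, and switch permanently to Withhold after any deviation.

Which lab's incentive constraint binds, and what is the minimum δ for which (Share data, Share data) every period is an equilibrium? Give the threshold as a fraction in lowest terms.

Dynex; δ ≥ 13/19

For Dynex: deviation gain 30−17 = 13, per-period punishment loss 17−11 = 6. IC gives δ ≥ 13/19.
For Axion: gain 6, loss 9 per period, so δ ≥ 6/15 = 2/5.
The tighter constraint is Dynex's, so cooperation needs δ ≥ 13/19.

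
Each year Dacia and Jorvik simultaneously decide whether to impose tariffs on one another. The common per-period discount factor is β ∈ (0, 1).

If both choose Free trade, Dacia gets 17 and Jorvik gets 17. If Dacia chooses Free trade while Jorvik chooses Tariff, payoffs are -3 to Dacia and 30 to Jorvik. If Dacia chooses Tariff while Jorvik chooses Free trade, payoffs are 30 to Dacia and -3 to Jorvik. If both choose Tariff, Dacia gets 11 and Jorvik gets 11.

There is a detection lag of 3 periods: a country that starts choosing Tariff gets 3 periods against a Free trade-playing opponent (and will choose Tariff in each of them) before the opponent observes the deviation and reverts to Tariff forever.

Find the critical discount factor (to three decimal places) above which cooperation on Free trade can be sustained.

0.881

The best deviation is to choose Tariff for all 3 undetected periods, earning 30 each, then 11 forever once detected.
Deviation value: 30(1−β^3)/(1−β) + 11β^3/(1−β); cooperation value: 17/(1−β).
IC: 17 ≥ 30(1−β^3) + 11β^3 = 30 − 19β^3.
So β^3 ≥ 13/19, giving β ≥ (13/19)^(1/3) ≈ 0.881.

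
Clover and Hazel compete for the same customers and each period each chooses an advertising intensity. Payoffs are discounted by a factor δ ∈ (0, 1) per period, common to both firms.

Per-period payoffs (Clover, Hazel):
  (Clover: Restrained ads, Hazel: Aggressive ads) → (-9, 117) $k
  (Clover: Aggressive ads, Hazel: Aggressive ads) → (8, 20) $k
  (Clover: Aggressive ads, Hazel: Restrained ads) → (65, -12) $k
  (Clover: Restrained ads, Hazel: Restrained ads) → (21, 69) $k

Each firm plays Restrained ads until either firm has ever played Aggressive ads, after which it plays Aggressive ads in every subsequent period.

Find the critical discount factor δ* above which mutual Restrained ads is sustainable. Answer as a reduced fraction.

Clover's threshold: (65−21)/(65−8) = 44/57.
Hazel's threshold: (117−69)/(117−20) = 48/97.
44/57 > 48/97, so Clover binds and δ* = 44/57.

44/57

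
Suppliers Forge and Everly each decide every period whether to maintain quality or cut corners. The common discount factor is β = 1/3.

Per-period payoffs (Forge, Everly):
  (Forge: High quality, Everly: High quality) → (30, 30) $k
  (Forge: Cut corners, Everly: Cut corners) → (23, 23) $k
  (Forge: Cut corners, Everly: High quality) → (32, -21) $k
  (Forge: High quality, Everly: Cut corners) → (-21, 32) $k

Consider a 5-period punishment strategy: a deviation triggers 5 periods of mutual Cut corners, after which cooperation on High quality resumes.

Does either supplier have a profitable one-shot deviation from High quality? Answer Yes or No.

Comparing payoff streams over the 6 periods until play realigns: cooperate → 30(1+β+…+β^5); deviate → 32 + 23(β+…+β^5).
Cooperation is sustained iff (30−23)(β+…+β^5) ≥ 32−30.
β+…+β^5 = 1/3·(1−(1/3)^5)/(1−1/3) = 0.4979, and (32−30)/(30−23) = 0.2857.
0.4979 ≥ 0.2857, so cooperation is sustainable.

No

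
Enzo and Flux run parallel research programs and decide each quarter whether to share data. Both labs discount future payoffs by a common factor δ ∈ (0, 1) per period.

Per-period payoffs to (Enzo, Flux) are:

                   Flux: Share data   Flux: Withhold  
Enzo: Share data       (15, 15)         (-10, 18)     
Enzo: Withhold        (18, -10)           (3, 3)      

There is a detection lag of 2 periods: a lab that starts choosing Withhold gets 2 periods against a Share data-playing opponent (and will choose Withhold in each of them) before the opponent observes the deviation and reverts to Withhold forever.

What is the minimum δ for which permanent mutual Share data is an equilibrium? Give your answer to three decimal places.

A deviator earns 18 for 2 periods, then 3 forever; cooperating earns 15 forever. Multiplying the IC by (1−δ):
15 ≥ 18(1−δ^2) + 3δ^2, so 15·δ^2 ≥ 3 and δ^2 ≥ 1/5.
δ ≥ (1/5)^(1/2) ≈ 0.447.

0.447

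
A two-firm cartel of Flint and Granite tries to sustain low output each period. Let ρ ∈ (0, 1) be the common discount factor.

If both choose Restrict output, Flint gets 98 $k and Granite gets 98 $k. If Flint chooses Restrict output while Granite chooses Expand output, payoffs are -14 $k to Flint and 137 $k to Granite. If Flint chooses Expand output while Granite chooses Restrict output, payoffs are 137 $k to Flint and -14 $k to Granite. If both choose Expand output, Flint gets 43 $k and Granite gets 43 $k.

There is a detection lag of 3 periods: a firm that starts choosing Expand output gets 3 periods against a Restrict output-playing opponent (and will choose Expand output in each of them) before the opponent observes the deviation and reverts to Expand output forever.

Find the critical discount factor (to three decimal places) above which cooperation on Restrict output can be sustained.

Deviating for the 3 undetected periods gains 137−98 = 39 per period over cooperation, then loses 98−43 = 55 per period forever once punishment starts.
Gain: 39(1 + ρ + … + ρ^2); loss: 55·ρ^3/(1−ρ).
No profitable deviation ⇔ 39(1−ρ^3) ≤ 55·ρ^3, i.e. ρ^3 ≥ 39/(39+55) = 39/94.
Hence ρ ≥ (39/94)^(1/3) ≈ 0.746.

0.746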